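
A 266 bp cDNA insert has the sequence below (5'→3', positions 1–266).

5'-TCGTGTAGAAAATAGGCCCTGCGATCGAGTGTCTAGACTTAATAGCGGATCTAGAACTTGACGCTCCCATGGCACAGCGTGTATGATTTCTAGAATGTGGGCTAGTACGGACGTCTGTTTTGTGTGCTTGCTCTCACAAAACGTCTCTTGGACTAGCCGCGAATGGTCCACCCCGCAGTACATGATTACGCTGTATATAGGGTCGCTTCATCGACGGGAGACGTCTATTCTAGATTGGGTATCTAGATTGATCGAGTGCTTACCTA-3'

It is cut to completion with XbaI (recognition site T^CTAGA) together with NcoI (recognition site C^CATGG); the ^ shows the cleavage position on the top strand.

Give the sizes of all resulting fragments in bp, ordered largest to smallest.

XbaI sites (TCTAGA) start at positions 32, 50, 89, 229, 242.
XbaI cuts after the first base of each site, so after positions 32, 50, 89, 229, 242.
The NcoI site (CCATGG) starts at position 67.
NcoI cuts after the first base of each site, so after position 67.
Combined cut positions: 32, 50, 67, 89, 229, 242.
Linear molecule, 6 cuts → 7 fragments:
  1–32 → 32 bp
  33–50 → 18 bp
  51–67 → 17 bp
  68–89 → 22 bp
  90–229 → 140 bp
  230–242 → 13 bp
  243–266 → 24 bp
Sorted largest to smallest: 140, 32, 24, 22, 18, 17, 13 bp.

140, 32, 24, 22, 18, 17, 13 bp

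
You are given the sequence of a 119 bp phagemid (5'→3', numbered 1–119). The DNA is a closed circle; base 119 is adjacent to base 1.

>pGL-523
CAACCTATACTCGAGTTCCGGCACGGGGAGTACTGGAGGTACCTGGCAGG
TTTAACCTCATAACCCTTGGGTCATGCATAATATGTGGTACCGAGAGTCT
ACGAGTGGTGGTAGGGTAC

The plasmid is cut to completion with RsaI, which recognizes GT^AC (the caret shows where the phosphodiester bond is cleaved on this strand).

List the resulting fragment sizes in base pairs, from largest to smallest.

RsaI sites (GTAC) start at positions 30, 39, 88, 116.
RsaI cuts after base 2 of each site, so after positions 31, 40, 89, 117.
Circular molecule, 4 cuts → 4 fragments:
  32–40 → 9 bp
  41–89 → 49 bp
  90–117 → 28 bp
  118–119 then 1–31 → 2 + 31 = 33 bp
Sorted largest to smallest: 49, 33, 28, 9 bp.

49, 33, 28, 9 bp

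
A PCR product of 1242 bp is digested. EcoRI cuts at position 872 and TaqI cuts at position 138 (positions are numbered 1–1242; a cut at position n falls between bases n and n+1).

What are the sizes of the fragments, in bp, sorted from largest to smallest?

734, 370, 138 bp

Combined cut positions (sorted): 138, 872.
Linear molecule, 2 cuts → 3 fragments:
  138 − 0 = 138 bp
  872 − 138 = 734 bp
  1242 − 872 = 370 bp
Sorted largest to smallest: 734, 370, 138 bp.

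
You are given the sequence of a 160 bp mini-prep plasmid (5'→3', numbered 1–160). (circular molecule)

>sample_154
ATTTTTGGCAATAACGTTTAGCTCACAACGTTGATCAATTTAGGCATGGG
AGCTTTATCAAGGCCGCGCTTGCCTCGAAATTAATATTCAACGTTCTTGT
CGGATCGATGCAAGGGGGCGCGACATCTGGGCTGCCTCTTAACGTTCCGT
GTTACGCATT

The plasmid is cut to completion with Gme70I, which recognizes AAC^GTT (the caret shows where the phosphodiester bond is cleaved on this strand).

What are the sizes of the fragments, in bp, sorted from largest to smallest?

63, 51, 32, 14 bp

Gme70I sites (AACGTT) start at positions 13, 27, 90, 141.
Gme70I cuts after base 3 of each site, so after positions 15, 29, 92, 143.
Circular molecule, 4 cuts → 4 fragments:
  16–29 → 14 bp
  30–92 → 63 bp
  93–143 → 51 bp
  144–160 then 1–15 → 17 + 15 = 32 bp
Sorted largest to smallest: 63, 51, 32, 14 bp.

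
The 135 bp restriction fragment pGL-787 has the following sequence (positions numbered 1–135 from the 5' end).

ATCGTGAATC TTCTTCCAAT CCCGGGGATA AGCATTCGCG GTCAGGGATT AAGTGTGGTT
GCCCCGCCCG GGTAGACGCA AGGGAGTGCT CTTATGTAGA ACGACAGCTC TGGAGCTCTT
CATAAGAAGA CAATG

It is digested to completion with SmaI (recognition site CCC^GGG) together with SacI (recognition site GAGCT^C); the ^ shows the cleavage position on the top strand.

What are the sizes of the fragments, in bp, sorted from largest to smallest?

SmaI sites (CCCGGG) start at positions 21, 67.
SmaI cuts after base 3 of each site, so after positions 23, 69.
The SacI site (GAGCTC) starts at position 113.
SacI cuts after base 5 of each site (before the last base), so after position 117.
Combined cut positions: 23, 69, 117.
Linear molecule, 3 cuts → 4 fragments:
  1–23 → 23 bp
  24–69 → 46 bp
  70–117 → 48 bp
  118–135 → 18 bp
Sorted largest to smallest: 48, 46, 23, 18 bp.

48, 46, 23, 18 bp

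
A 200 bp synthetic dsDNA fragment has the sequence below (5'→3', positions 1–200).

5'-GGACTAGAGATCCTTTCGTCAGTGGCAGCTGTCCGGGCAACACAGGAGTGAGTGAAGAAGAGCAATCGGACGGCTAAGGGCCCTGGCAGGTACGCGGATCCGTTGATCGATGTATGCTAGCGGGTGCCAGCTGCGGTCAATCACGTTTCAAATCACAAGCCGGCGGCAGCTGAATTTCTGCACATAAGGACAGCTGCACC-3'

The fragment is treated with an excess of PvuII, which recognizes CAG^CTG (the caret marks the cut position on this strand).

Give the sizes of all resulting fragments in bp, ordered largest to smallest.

102, 39, 28, 24, 7 bp

PvuII sites (CAGCTG) start at positions 26, 128, 167, 191.
PvuII cuts after base 3 of each site, so after positions 28, 130, 169, 193.
Linear molecule, 4 cuts → 5 fragments:
  1–28 → 28 bp
  29–130 → 102 bp
  131–169 → 39 bp
  170–193 → 24 bp
  194–200 → 7 bp
Sorted largest to smallest: 102, 39, 28, 24, 7 bp.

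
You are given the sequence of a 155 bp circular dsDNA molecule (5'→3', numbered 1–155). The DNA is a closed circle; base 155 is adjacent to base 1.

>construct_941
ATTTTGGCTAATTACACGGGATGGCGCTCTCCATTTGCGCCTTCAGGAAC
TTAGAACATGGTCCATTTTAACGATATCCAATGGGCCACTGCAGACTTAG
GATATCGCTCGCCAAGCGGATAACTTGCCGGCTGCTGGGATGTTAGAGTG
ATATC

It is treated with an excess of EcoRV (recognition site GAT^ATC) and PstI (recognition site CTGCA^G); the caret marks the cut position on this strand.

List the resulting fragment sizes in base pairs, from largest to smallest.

EcoRV sites (GATATC) start at positions 73, 101, 150.
EcoRV cuts after base 3 of each site, so after positions 75, 103, 152.
The PstI site (CTGCAG) starts at position 89.
PstI cuts after base 5 of each site (before the last base), so after position 93.
Combined cut positions: 75, 93, 103, 152.
Circular molecule, 4 cuts → 4 fragments:
  76–93 → 18 bp
  94–103 → 10 bp
  104–152 → 49 bp
  153–155 then 1–75 → 3 + 75 = 78 bp
Sorted largest to smallest: 78, 49, 18, 10 bp.

78, 49, 18, 10 bp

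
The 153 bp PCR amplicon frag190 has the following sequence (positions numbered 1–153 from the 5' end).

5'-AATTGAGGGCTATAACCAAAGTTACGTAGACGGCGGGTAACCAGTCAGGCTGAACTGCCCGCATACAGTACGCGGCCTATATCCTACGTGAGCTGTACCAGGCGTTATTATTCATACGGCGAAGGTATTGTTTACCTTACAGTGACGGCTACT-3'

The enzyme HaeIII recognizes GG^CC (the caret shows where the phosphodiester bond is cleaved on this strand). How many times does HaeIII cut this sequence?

1

GGCC occurs starting at position 74.
HaeIII cuts at 1 site.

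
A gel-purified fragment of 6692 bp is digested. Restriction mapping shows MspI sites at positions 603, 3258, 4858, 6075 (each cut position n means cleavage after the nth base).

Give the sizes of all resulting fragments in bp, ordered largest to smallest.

2655, 1600, 1217, 617, 603 bp

Linear molecule, 4 cuts → 5 fragments:
  603 − 0 = 603 bp
  3258 − 603 = 2655 bp
  4858 − 3258 = 1600 bp
  6075 − 4858 = 1217 bp
  6692 − 6075 = 617 bp
Sorted largest to smallest: 2655, 1600, 1217, 617, 603 bp.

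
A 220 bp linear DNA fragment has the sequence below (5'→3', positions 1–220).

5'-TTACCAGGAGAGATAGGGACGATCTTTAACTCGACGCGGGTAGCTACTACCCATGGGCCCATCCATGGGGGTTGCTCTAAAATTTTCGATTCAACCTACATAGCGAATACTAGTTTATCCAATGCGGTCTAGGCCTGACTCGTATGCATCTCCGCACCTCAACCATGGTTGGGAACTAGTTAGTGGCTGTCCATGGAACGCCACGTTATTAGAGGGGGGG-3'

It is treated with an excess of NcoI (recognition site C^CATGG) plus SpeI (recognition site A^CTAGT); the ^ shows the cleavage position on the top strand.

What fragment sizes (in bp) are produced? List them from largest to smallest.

54, 51, 46, 29, 16, 12, 12 bp

NcoI sites (CCATGG) start at positions 51, 63, 163, 191.
NcoI cuts after the first base of each site, so after positions 51, 63, 163, 191.
SpeI sites (ACTAGT) start at positions 109, 175.
SpeI cuts after the first base of each site, so after positions 109, 175.
Combined cut positions: 51, 63, 109, 163, 175, 191.
Linear molecule, 6 cuts → 7 fragments:
  1–51 → 51 bp
  52–63 → 12 bp
  64–109 → 46 bp
  110–163 → 54 bp
  164–175 → 12 bp
  176–191 → 16 bp
  192–220 → 29 bp
Sorted largest to smallest: 54, 51, 46, 29, 16, 12, 12 bp.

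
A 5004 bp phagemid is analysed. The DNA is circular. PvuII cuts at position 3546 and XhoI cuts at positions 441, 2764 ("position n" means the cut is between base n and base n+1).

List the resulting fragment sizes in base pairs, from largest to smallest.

Combined cut positions (sorted): 441, 2764, 3546.
Circular molecule, 3 cuts → 3 fragments:
  2764 − 441 = 2323 bp
  3546 − 2764 = 782 bp
  wrap: 5004 − 3546 + 441 = 1899 bp
Sorted largest to smallest: 2323, 1899, 782 bp.

2323, 1899, 782 bp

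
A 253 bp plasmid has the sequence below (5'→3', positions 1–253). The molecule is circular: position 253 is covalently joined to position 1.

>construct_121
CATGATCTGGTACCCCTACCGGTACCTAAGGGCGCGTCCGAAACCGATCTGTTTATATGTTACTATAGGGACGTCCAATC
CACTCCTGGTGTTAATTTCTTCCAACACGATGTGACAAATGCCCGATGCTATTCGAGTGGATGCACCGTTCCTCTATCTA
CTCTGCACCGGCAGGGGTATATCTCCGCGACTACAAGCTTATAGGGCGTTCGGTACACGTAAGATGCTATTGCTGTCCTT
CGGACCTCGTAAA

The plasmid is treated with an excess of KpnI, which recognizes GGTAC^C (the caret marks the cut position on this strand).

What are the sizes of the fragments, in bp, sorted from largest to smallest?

241, 12 bp

KpnI sites (GGTACC) start at positions 9, 21.
KpnI cuts after base 5 of each site (before the last base), so after positions 13, 25.
Circular molecule, 2 cuts → 2 fragments:
  14–25 → 12 bp
  26–253 then 1–13 → 228 + 13 = 241 bp
Sorted largest to smallest: 241, 12 bp.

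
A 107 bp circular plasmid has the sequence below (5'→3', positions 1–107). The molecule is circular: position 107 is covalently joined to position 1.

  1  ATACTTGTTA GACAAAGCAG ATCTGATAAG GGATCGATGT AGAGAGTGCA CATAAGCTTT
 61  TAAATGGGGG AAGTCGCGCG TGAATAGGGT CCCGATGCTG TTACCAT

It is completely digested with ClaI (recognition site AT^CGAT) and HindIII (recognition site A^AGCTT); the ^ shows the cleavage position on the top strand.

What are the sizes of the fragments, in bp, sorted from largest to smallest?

87, 20 bp

The ClaI site (ATCGAT) starts at position 33.
ClaI cuts after base 2 of each site, so after position 34.
The HindIII site (AAGCTT) starts at position 54.
HindIII cuts after the first base of each site, so after position 54.
Combined cut positions: 34, 54.
Circular molecule, 2 cuts → 2 fragments:
  35–54 → 20 bp
  55–107 then 1–34 → 53 + 34 = 87 bp
Sorted largest to smallest: 87, 20 bp.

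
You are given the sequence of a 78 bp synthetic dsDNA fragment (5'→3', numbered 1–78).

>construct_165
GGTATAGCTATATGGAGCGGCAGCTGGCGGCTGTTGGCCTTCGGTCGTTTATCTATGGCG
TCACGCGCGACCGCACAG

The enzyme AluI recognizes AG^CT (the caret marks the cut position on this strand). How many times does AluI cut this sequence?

AGCT occurs starting at positions 6, 22.
AluI cuts at 2 sites.

2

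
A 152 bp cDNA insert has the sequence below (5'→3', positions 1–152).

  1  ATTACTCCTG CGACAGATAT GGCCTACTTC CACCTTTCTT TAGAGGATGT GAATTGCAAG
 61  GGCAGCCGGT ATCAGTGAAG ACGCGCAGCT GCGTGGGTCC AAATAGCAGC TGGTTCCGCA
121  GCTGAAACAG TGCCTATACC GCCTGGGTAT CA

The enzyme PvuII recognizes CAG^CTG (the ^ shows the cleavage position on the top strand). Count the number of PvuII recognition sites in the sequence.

3

CAGCTG occurs starting at positions 86, 107, 119.
PvuII cuts at 3 sites.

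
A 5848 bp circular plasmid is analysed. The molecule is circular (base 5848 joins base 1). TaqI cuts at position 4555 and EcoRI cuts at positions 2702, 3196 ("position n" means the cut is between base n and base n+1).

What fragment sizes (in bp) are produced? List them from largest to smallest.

Combined cut positions (sorted): 2702, 3196, 4555.
Circular molecule, 3 cuts → 3 fragments:
  3196 − 2702 = 494 bp
  4555 − 3196 = 1359 bp
  wrap: 5848 − 4555 + 2702 = 3995 bp
Sorted largest to smallest: 3995, 1359, 494 bp.

3995, 1359, 494 bp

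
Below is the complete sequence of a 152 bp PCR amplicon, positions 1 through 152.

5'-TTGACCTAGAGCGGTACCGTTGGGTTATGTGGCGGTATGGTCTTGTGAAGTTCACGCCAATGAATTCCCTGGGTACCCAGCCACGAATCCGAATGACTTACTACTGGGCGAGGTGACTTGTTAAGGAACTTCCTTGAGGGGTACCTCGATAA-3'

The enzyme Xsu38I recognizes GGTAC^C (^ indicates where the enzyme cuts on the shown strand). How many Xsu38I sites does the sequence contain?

GGTACC occurs starting at positions 13, 72, 140.
Xsu38I cuts at 3 sites.

3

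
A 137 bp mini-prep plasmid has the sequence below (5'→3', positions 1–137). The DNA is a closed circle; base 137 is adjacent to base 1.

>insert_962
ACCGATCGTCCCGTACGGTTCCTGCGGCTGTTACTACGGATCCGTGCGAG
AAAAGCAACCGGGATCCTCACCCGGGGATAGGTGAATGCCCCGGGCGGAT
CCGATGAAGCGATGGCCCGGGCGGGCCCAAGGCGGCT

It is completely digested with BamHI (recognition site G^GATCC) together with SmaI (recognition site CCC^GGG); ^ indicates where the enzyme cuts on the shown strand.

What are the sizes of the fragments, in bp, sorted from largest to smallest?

BamHI sites (GGATCC) start at positions 38, 62, 97.
BamHI cuts after the first base of each site, so after positions 38, 62, 97.
SmaI sites (CCCGGG) start at positions 71, 90, 116.
SmaI cuts after base 3 of each site, so after positions 73, 92, 118.
Combined cut positions: 38, 62, 73, 92, 97, 118.
Circular molecule, 6 cuts → 6 fragments:
  39–62 → 24 bp
  63–73 → 11 bp
  74–92 → 19 bp
  93–97 → 5 bp
  98–118 → 21 bp
  119–137 then 1–38 → 19 + 38 = 57 bp
Sorted largest to smallest: 57, 24, 21, 19, 11, 5 bp.

57, 24, 21, 19, 11, 5 bp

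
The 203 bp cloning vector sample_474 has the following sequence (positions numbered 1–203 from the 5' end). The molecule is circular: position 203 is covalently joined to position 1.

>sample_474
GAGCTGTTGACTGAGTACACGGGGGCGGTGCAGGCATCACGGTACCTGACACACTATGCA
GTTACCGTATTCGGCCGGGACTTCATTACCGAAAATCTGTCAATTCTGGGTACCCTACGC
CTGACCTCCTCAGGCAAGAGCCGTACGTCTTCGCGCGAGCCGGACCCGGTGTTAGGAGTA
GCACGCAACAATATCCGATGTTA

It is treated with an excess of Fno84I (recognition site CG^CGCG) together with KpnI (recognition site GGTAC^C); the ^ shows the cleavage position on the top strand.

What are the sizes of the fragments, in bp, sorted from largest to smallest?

The Fno84I site (CGCGCG) starts at position 152.
Fno84I cuts after base 2 of each site, so after position 153.
KpnI sites (GGTACC) start at positions 41, 109.
KpnI cuts after base 5 of each site (before the last base), so after positions 45, 113.
Combined cut positions: 45, 113, 153.
Circular molecule, 3 cuts → 3 fragments:
  46–113 → 68 bp
  114–153 → 40 bp
  154–203 then 1–45 → 50 + 45 = 95 bp
Sorted largest to smallest: 95, 68, 40 bp.

95, 68, 40 bp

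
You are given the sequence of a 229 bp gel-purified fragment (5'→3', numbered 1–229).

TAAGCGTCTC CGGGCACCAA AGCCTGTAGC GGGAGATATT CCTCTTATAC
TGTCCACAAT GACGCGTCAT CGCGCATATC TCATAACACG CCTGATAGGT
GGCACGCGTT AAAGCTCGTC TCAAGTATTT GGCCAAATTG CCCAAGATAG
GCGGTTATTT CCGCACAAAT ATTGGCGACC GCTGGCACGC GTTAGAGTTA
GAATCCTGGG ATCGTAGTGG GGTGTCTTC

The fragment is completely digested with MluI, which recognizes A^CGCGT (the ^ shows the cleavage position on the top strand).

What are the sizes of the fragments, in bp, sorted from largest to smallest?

83, 62, 42, 42 bp

MluI sites (ACGCGT) start at positions 62, 104, 187.
MluI cuts after the first base of each site, so after positions 62, 104, 187.
Linear molecule, 3 cuts → 4 fragments:
  1–62 → 62 bp
  63–104 → 42 bp
  105–187 → 83 bp
  188–229 → 42 bp
Sorted largest to smallest: 83, 62, 42, 42 bp.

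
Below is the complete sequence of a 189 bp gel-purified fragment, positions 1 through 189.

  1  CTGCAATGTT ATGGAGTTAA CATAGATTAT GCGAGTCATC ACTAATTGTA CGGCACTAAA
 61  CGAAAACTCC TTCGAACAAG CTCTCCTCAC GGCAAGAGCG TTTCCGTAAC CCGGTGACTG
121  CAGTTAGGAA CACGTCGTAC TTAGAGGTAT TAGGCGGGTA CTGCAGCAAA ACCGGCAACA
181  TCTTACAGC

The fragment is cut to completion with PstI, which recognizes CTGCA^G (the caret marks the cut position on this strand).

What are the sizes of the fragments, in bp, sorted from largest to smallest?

122, 43, 24 bp

PstI sites (CTGCAG) start at positions 118, 161.
PstI cuts after base 5 of each site (before the last base), so after positions 122, 165.
Linear molecule, 2 cuts → 3 fragments:
  1–122 → 122 bp
  123–165 → 43 bp
  166–189 → 24 bp
Sorted largest to smallest: 122, 43, 24 bp.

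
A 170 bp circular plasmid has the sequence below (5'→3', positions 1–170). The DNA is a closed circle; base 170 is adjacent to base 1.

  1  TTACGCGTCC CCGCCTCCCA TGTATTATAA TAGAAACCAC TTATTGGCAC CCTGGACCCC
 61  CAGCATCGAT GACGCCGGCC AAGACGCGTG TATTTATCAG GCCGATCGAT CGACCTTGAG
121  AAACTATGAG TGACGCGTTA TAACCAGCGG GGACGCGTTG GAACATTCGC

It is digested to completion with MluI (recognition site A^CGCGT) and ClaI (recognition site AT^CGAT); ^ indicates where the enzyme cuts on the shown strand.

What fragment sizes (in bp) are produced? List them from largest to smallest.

63, 27, 22, 20, 20, 18 bp

MluI sites (ACGCGT) start at positions 3, 84, 133, 153.
MluI cuts after the first base of each site, so after positions 3, 84, 133, 153.
ClaI sites (ATCGAT) start at positions 65, 105.
ClaI cuts after base 2 of each site, so after positions 66, 106.
Combined cut positions: 3, 66, 84, 106, 133, 153.
Circular molecule, 6 cuts → 6 fragments:
  4–66 → 63 bp
  67–84 → 18 bp
  85–106 → 22 bp
  107–133 → 27 bp
  134–153 → 20 bp
  154–170 then 1–3 → 17 + 3 = 20 bp
Sorted largest to smallest: 63, 27, 22, 20, 20, 18 bp.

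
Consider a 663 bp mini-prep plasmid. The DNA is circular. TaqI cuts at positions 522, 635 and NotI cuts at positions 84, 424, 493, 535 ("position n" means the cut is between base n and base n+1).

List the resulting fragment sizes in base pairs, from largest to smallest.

340, 112, 100, 69, 29, 13 bp

Combined cut positions (sorted): 84, 424, 493, 522, 535, 635.
Circular molecule, 6 cuts → 6 fragments:
  424 − 84 = 340 bp
  493 − 424 = 69 bp
  522 − 493 = 29 bp
  535 − 522 = 13 bp
  635 − 535 = 100 bp
  wrap: 663 − 635 + 84 = 112 bp
Sorted largest to smallest: 340, 112, 100, 69, 29, 13 bp.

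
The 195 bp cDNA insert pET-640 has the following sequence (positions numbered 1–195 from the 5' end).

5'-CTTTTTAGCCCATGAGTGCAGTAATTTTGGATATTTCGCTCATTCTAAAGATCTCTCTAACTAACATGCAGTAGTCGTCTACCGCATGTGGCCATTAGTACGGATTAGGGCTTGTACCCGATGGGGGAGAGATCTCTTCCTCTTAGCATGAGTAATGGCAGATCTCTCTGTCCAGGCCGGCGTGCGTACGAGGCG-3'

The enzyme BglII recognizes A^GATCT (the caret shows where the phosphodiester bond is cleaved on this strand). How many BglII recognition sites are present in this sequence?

AGATCT occurs starting at positions 49, 130, 160.
BglII cuts at 3 sites.

3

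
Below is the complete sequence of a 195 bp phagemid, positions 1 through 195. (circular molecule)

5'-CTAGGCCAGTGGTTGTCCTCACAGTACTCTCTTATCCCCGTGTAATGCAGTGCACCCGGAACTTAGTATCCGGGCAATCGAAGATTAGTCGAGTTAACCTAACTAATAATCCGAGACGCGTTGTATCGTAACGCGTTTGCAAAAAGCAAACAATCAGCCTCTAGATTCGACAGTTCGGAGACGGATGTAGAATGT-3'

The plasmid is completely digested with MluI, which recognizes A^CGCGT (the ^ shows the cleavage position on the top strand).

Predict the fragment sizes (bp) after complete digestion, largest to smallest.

MluI sites (ACGCGT) start at positions 116, 131.
MluI cuts after the first base of each site, so after positions 116, 131.
Circular molecule, 2 cuts → 2 fragments:
  117–131 → 15 bp
  132–195 then 1–116 → 64 + 116 = 180 bp
Sorted largest to smallest: 180, 15 bp.

180, 15 bp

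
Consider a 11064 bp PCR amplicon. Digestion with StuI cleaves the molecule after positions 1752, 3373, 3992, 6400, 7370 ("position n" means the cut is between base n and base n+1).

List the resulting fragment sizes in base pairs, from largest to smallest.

3694, 2408, 1752, 1621, 970, 619 bp

Linear molecule, 5 cuts → 6 fragments:
  1752 − 0 = 1752 bp
  3373 − 1752 = 1621 bp
  3992 − 3373 = 619 bp
  6400 − 3992 = 2408 bp
  7370 − 6400 = 970 bp
  11064 − 7370 = 3694 bp
Sorted largest to smallest: 3694, 2408, 1752, 1621, 970, 619 bp.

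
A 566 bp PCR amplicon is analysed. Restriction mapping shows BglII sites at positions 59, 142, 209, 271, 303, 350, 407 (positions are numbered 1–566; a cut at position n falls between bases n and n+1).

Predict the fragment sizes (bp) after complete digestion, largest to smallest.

Linear molecule, 7 cuts → 8 fragments:
  59 − 0 = 59 bp
  142 − 59 = 83 bp
  209 − 142 = 67 bp
  271 − 209 = 62 bp
  303 − 271 = 32 bp
  350 − 303 = 47 bp
  407 − 350 = 57 bp
  566 − 407 = 159 bp
Sorted largest to smallest: 159, 83, 67, 62, 59, 57, 47, 32 bp.

159, 83, 67, 62, 59, 57, 47, 32 bp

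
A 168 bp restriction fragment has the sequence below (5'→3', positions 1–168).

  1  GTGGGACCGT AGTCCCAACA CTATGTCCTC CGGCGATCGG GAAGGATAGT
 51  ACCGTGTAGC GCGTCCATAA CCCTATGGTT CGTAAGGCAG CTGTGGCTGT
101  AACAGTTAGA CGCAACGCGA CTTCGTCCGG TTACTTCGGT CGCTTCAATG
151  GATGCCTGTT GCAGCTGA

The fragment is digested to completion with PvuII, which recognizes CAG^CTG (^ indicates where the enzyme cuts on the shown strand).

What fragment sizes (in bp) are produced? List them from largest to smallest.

90, 74, 4 bp

PvuII sites (CAGCTG) start at positions 88, 162.
PvuII cuts after base 3 of each site, so after positions 90, 164.
Linear molecule, 2 cuts → 3 fragments:
  1–90 → 90 bp
  91–164 → 74 bp
  165–168 → 4 bp
Sorted largest to smallest: 90, 74, 4 bp.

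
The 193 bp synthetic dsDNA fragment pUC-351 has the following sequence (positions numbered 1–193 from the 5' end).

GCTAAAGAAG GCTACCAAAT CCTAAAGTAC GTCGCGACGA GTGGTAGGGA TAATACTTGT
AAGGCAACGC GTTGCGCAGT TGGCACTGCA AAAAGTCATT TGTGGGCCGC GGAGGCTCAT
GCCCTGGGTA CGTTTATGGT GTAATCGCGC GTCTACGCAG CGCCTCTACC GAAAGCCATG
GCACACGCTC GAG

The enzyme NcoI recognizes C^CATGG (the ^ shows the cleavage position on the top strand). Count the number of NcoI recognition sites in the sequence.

CCATGG occurs starting at position 176.
NcoI cuts at 1 site.

1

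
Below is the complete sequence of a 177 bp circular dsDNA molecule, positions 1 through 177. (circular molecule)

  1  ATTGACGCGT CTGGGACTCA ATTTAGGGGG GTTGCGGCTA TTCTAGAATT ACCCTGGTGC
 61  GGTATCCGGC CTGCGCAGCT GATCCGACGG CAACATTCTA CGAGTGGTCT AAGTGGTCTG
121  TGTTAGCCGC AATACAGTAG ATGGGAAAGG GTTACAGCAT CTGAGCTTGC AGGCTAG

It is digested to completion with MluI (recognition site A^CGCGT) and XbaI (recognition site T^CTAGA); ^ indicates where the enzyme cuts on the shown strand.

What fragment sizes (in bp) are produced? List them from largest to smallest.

140, 37 bp

The MluI site (ACGCGT) starts at position 5.
MluI cuts after the first base of each site, so after position 5.
The XbaI site (TCTAGA) starts at position 42.
XbaI cuts after the first base of each site, so after position 42.
Combined cut positions: 5, 42.
Circular molecule, 2 cuts → 2 fragments:
  6–42 → 37 bp
  43–177 then 1–5 → 135 + 5 = 140 bp
Sorted largest to smallest: 140, 37 bp.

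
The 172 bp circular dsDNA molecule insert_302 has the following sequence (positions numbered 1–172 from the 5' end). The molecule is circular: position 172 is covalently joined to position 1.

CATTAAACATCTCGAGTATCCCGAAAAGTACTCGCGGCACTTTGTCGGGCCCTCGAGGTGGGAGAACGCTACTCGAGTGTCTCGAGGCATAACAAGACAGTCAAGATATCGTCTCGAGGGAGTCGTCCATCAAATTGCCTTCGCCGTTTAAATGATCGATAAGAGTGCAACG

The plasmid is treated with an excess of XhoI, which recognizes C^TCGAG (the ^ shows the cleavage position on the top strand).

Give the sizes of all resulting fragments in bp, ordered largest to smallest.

70, 41, 32, 20, 9 bp

XhoI sites (CTCGAG) start at positions 11, 52, 72, 81, 113.
XhoI cuts after the first base of each site, so after positions 11, 52, 72, 81, 113.
Circular molecule, 5 cuts → 5 fragments:
  12–52 → 41 bp
  53–72 → 20 bp
  73–81 → 9 bp
  82–113 → 32 bp
  114–172 then 1–11 → 59 + 11 = 70 bp
Sorted largest to smallest: 70, 41, 32, 20, 9 bp.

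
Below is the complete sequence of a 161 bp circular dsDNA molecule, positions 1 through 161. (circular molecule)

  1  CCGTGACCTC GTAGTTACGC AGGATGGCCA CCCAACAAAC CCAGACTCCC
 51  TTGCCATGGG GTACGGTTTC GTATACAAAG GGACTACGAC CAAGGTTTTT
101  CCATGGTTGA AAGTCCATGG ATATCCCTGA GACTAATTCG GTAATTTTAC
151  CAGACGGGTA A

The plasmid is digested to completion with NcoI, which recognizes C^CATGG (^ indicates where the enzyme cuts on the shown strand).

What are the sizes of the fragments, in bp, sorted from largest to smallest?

100, 47, 14 bp

NcoI sites (CCATGG) start at positions 54, 101, 115.
NcoI cuts after the first base of each site, so after positions 54, 101, 115.
Circular molecule, 3 cuts → 3 fragments:
  55–101 → 47 bp
  102–115 → 14 bp
  116–161 then 1–54 → 46 + 54 = 100 bp
Sorted largest to smallest: 100, 47, 14 bp.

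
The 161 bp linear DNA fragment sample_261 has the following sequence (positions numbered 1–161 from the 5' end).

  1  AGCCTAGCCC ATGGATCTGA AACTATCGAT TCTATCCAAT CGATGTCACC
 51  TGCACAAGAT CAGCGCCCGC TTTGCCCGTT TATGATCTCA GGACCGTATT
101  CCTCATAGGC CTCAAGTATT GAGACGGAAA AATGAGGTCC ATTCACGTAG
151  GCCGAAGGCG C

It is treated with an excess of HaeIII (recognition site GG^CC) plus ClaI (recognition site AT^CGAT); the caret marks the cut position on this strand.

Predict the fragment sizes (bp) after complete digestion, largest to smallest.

69, 42, 26, 14, 10 bp

HaeIII sites (GGCC) start at positions 108, 150.
HaeIII cuts after base 2 of each site, so after positions 109, 151.
ClaI sites (ATCGAT) start at positions 25, 39.
ClaI cuts after base 2 of each site, so after positions 26, 40.
Combined cut positions: 26, 40, 109, 151.
Linear molecule, 4 cuts → 5 fragments:
  1–26 → 26 bp
  27–40 → 14 bp
  41–109 → 69 bp
  110–151 → 42 bp
  152–161 → 10 bp
Sorted largest to smallest: 69, 42, 26, 14, 10 bp.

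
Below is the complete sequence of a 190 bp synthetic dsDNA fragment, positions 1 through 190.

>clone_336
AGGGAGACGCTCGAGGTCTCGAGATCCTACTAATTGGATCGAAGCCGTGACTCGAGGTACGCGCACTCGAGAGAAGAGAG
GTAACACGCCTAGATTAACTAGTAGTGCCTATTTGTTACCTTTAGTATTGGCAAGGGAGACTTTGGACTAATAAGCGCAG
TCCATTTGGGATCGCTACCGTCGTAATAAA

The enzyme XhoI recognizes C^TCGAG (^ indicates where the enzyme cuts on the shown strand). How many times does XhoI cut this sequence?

CTCGAG occurs starting at positions 10, 18, 51, 66.
XhoI cuts at 4 sites.

4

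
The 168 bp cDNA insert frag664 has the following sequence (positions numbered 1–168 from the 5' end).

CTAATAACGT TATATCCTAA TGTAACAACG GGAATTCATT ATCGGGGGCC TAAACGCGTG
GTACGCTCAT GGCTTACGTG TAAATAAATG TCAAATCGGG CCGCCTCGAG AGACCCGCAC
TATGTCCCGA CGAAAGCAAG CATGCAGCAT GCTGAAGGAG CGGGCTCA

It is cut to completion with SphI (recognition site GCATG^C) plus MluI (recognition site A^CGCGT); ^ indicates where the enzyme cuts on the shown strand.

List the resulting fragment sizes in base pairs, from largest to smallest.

SphI sites (GCATGC) start at positions 140, 147.
SphI cuts after base 5 of each site (before the last base), so after positions 144, 151.
The MluI site (ACGCGT) starts at position 54.
MluI cuts after the first base of each site, so after position 54.
Combined cut positions: 54, 144, 151.
Linear molecule, 3 cuts → 4 fragments:
  1–54 → 54 bp
  55–144 → 90 bp
  145–151 → 7 bp
  152–168 → 17 bp
Sorted largest to smallest: 90, 54, 17, 7 bp.

90, 54, 17, 7 bp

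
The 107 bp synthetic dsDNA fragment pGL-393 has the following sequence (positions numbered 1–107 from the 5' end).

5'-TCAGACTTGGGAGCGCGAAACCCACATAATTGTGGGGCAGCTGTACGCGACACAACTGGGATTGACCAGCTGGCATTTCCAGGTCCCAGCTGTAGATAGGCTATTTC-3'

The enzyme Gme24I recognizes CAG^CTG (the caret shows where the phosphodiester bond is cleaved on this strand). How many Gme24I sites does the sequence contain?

3

CAGCTG occurs starting at positions 38, 67, 87.
Gme24I cuts at 3 sites.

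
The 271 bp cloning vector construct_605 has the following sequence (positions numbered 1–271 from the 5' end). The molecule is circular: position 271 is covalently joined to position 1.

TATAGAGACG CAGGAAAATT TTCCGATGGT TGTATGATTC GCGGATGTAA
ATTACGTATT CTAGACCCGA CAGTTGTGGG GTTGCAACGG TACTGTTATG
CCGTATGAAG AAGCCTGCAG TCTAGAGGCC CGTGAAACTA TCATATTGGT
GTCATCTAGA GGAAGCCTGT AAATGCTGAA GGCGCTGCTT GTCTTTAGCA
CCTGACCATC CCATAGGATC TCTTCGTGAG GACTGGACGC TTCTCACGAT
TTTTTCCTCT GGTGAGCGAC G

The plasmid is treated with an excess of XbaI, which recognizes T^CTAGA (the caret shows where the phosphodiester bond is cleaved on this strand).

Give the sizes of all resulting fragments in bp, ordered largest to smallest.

176, 61, 34 bp

XbaI sites (TCTAGA) start at positions 60, 121, 155.
XbaI cuts after the first base of each site, so after positions 60, 121, 155.
Circular molecule, 3 cuts → 3 fragments:
  61–121 → 61 bp
  122–155 → 34 bp
  156–271 then 1–60 → 116 + 60 = 176 bp
Sorted largest to smallest: 176, 61, 34 bp.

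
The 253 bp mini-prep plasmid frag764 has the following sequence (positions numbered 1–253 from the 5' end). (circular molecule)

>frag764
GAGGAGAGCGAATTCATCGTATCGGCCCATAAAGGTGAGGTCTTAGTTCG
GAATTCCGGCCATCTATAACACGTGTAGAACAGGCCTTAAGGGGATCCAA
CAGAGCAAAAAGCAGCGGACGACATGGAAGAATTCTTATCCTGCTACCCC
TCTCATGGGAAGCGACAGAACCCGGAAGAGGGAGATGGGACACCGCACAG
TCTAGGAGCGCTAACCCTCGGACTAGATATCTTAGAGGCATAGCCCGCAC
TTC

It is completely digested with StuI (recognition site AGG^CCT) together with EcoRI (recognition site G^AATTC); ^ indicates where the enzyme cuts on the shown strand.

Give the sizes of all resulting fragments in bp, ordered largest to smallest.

133, 46, 41, 33 bp

The StuI site (AGGCCT) starts at position 82.
StuI cuts after base 3 of each site, so after position 84.
EcoRI sites (GAATTC) start at positions 10, 51, 130.
EcoRI cuts after the first base of each site, so after positions 10, 51, 130.
Combined cut positions: 10, 51, 84, 130.
Circular molecule, 4 cuts → 4 fragments:
  11–51 → 41 bp
  52–84 → 33 bp
  85–130 → 46 bp
  131–253 then 1–10 → 123 + 10 = 133 bp
Sorted largest to smallest: 133, 46, 41, 33 bp.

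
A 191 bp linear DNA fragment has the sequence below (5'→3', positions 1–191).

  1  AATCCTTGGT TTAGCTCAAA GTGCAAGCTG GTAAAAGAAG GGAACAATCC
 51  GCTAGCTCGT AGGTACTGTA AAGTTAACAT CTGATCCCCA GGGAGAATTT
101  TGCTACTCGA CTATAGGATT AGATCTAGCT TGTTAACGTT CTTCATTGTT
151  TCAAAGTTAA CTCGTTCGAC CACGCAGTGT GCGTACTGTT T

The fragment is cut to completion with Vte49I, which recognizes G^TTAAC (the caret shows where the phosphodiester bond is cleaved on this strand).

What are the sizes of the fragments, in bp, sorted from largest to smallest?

Vte49I sites (GTTAAC) start at positions 73, 132, 156.
Vte49I cuts after the first base of each site, so after positions 73, 132, 156.
Linear molecule, 3 cuts → 4 fragments:
  1–73 → 73 bp
  74–132 → 59 bp
  133–156 → 24 bp
  157–191 → 35 bp
Sorted largest to smallest: 73, 59, 35, 24 bp.

73, 59, 35, 24 bp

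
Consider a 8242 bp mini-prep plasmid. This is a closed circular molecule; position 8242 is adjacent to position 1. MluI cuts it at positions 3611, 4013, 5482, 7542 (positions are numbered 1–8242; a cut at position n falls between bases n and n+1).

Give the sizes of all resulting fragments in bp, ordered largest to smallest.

4311, 2060, 1469, 402 bp

Circular molecule, 4 cuts → 4 fragments:
  4013 − 3611 = 402 bp
  5482 − 4013 = 1469 bp
  7542 − 5482 = 2060 bp
  wrap: 8242 − 7542 + 3611 = 4311 bp
Sorted largest to smallest: 4311, 2060, 1469, 402 bp.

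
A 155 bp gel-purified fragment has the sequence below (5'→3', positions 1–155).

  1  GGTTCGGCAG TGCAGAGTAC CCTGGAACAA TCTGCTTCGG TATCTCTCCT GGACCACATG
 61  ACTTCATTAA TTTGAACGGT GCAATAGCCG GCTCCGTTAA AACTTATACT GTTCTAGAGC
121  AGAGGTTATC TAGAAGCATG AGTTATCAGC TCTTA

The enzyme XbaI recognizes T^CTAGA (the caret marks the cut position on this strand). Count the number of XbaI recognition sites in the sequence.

2

TCTAGA occurs starting at positions 113, 129.
XbaI cuts at 2 sites.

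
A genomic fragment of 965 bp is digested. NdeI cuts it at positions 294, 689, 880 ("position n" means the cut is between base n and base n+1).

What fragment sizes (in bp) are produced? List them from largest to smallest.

Linear molecule, 3 cuts → 4 fragments:
  294 − 0 = 294 bp
  689 − 294 = 395 bp
  880 − 689 = 191 bp
  965 − 880 = 85 bp
Sorted largest to smallest: 395, 294, 191, 85 bp.

395, 294, 191, 85 bp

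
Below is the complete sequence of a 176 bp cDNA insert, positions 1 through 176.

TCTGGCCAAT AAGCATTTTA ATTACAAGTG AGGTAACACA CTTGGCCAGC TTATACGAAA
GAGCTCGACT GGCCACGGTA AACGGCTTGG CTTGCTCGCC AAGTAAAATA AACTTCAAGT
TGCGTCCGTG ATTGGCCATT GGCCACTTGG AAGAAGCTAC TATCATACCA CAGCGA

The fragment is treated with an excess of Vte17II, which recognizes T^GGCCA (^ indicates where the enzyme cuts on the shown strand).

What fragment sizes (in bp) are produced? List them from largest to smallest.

63, 40, 36, 27, 7, 3 bp

Vte17II sites (TGGCCA) start at positions 3, 43, 70, 133, 140.
Vte17II cuts after the first base of each site, so after positions 3, 43, 70, 133, 140.
Linear molecule, 5 cuts → 6 fragments:
  1–3 → 3 bp
  4–43 → 40 bp
  44–70 → 27 bp
  71–133 → 63 bp
  134–140 → 7 bp
  141–176 → 36 bp
Sorted largest to smallest: 63, 40, 36, 27, 7, 3 bp.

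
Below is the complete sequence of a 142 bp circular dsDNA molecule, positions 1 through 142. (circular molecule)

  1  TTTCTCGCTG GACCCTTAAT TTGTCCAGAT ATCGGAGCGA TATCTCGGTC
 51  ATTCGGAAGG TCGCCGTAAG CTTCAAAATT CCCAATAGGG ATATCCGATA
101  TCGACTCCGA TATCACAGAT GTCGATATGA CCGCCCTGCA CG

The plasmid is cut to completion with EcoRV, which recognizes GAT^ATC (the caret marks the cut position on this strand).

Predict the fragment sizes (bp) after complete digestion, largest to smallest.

EcoRV sites (GATATC) start at positions 28, 39, 90, 97, 109.
EcoRV cuts after base 3 of each site, so after positions 30, 41, 92, 99, 111.
Circular molecule, 5 cuts → 5 fragments:
  31–41 → 11 bp
  42–92 → 51 bp
  93–99 → 7 bp
  100–111 → 12 bp
  112–142 then 1–30 → 31 + 30 = 61 bp
Sorted largest to smallest: 61, 51, 12, 11, 7 bp.

61, 51, 12, 11, 7 bp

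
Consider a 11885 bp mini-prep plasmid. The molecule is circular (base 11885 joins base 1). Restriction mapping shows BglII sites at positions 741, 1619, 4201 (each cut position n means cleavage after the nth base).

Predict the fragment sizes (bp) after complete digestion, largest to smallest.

8425, 2582, 878 bp

Circular molecule, 3 cuts → 3 fragments:
  1619 − 741 = 878 bp
  4201 − 1619 = 2582 bp
  wrap: 11885 − 4201 + 741 = 8425 bp
Sorted largest to smallest: 8425, 2582, 878 bp.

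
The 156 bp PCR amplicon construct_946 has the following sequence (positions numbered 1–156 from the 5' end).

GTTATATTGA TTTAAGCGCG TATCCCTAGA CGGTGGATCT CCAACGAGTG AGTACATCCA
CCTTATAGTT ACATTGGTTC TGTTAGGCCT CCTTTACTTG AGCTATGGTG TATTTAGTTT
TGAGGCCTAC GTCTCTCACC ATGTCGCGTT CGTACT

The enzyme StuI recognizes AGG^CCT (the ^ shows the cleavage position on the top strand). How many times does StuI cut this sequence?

2

AGGCCT occurs starting at positions 85, 123.
StuI cuts at 2 sites.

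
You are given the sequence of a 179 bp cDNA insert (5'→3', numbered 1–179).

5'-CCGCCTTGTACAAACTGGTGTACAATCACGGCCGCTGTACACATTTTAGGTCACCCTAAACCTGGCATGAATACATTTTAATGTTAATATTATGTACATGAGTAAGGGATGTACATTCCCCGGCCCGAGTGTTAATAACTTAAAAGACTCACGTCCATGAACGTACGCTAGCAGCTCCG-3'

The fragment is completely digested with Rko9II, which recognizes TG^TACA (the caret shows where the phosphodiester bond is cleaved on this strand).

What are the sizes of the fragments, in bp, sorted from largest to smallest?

Rko9II sites (TGTACA) start at positions 7, 19, 36, 93, 110.
Rko9II cuts after base 2 of each site, so after positions 8, 20, 37, 94, 111.
Linear molecule, 5 cuts → 6 fragments:
  1–8 → 8 bp
  9–20 → 12 bp
  21–37 → 17 bp
  38–94 → 57 bp
  95–111 → 17 bp
  112–179 → 68 bp
Sorted largest to smallest: 68, 57, 17, 17, 12, 8 bp.

68, 57, 17, 17, 12, 8 bp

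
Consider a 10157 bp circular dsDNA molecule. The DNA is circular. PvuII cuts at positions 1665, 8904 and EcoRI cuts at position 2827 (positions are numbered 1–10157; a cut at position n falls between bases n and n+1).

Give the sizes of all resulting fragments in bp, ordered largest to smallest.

Combined cut positions (sorted): 1665, 2827, 8904.
Circular molecule, 3 cuts → 3 fragments:
  2827 − 1665 = 1162 bp
  8904 − 2827 = 6077 bp
  wrap: 10157 − 8904 + 1665 = 2918 bp
Sorted largest to smallest: 6077, 2918, 1162 bp.

6077, 2918, 1162 bp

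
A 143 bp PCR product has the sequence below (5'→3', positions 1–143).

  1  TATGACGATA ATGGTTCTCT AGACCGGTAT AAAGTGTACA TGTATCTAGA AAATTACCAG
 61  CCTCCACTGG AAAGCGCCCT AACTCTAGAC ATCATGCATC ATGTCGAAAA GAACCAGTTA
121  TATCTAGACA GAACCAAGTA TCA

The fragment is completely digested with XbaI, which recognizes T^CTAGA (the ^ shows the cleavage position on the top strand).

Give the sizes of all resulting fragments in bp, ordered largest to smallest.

XbaI sites (TCTAGA) start at positions 18, 45, 84, 123.
XbaI cuts after the first base of each site, so after positions 18, 45, 84, 123.
Linear molecule, 4 cuts → 5 fragments:
  1–18 → 18 bp
  19–45 → 27 bp
  46–84 → 39 bp
  85–123 → 39 bp
  124–143 → 20 bp
Sorted largest to smallest: 39, 39, 27, 20, 18 bp.

39, 39, 27, 20, 18 bp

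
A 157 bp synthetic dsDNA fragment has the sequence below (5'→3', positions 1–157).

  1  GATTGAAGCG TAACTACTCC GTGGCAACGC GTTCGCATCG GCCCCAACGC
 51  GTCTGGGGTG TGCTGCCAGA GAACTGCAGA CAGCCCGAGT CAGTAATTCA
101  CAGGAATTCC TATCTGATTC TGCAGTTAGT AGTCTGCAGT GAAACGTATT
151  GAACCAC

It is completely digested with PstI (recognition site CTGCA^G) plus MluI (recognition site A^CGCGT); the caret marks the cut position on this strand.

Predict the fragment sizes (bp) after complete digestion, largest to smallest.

PstI sites (CTGCAG) start at positions 74, 120, 134.
PstI cuts after base 5 of each site (before the last base), so after positions 78, 124, 138.
MluI sites (ACGCGT) start at positions 27, 47.
MluI cuts after the first base of each site, so after positions 27, 47.
Combined cut positions: 27, 47, 78, 124, 138.
Linear molecule, 5 cuts → 6 fragments:
  1–27 → 27 bp
  28–47 → 20 bp
  48–78 → 31 bp
  79–124 → 46 bp
  125–138 → 14 bp
  139–157 → 19 bp
Sorted largest to smallest: 46, 31, 27, 20, 19, 14 bp.

46, 31, 27, 20, 19, 14 bp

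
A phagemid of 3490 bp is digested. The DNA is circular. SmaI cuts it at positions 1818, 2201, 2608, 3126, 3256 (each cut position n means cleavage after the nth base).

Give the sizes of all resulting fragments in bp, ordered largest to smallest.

2052, 518, 407, 383, 130 bp

Circular molecule, 5 cuts → 5 fragments:
  2201 − 1818 = 383 bp
  2608 − 2201 = 407 bp
  3126 − 2608 = 518 bp
  3256 − 3126 = 130 bp
  wrap: 3490 − 3256 + 1818 = 2052 bp
Sorted largest to smallest: 2052, 518, 407, 383, 130 bp.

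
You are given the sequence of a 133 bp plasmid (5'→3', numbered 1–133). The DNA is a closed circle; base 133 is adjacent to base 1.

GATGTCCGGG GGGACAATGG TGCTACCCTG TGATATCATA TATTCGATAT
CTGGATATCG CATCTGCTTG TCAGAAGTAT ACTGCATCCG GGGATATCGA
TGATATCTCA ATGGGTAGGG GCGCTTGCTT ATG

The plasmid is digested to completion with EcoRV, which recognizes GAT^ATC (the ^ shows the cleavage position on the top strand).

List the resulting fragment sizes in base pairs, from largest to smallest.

63, 39, 14, 9, 8 bp

EcoRV sites (GATATC) start at positions 32, 46, 54, 93, 102.
EcoRV cuts after base 3 of each site, so after positions 34, 48, 56, 95, 104.
Circular molecule, 5 cuts → 5 fragments:
  35–48 → 14 bp
  49–56 → 8 bp
  57–95 → 39 bp
  96–104 → 9 bp
  105–133 then 1–34 → 29 + 34 = 63 bp
Sorted largest to smallest: 63, 39, 14, 9, 8 bp.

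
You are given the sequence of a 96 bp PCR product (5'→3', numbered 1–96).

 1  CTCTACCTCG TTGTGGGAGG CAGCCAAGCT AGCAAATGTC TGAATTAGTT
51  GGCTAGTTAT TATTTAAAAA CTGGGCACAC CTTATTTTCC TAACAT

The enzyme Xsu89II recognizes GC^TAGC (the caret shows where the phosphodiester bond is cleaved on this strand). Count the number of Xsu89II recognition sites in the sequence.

1

GCTAGC occurs starting at position 28.
Xsu89II cuts at 1 site.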